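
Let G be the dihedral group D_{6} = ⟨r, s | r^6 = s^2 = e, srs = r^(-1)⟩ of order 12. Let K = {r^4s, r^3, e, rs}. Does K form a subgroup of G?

|K| = 4 divides |G| = 12, consistent with Lagrange.
K contains the identity, every element's inverse is in K, and K is closed under ·: it is a subgroup.

Yes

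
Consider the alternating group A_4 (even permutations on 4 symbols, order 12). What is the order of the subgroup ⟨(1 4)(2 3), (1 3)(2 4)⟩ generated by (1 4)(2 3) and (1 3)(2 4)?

|⟨(1 4)(2 3)⟩| = 2 and |⟨(1 3)(2 4)⟩| = 2, so |H| is a multiple of lcm(2, 2) = 2 and divides |G| = 12.
Closing under the operation: H = {e, (1 2)(3 4), (1 3)(2 4), (1 4)(2 3)}, so |H| = 4.

4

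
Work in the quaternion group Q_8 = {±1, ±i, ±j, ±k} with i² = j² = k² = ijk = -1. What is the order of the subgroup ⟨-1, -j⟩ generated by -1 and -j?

4

|⟨-1⟩| = 2 and |⟨-j⟩| = 4, so |H| is a multiple of lcm(2, 4) = 4 and divides |G| = 8.
Closing under the operation: H = {1, -1, j, -j}, so |H| = 4.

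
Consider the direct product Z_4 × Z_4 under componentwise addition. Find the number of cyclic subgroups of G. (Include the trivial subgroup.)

Each element a generates a cyclic subgroup ⟨a⟩; distinct elements may generate the same one (a cyclic group of order d has φ(d) generators).
Cyclic subgroups by order — order 1: 1; order 2: 3; order 4: 6.
Total: 10.

10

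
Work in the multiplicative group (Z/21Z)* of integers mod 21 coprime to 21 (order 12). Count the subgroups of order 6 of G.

3

|G| = 12 and 6 | 12, so subgroups of order 6 are possible by Lagrange.
The subgroups of order 6 are: {1, 4, 10, 13, 16, 19}; {1, 2, 4, 8, 11, 16}; {1, 4, 5, 16, 17, 20}.
So G has 3 subgroups of order 6.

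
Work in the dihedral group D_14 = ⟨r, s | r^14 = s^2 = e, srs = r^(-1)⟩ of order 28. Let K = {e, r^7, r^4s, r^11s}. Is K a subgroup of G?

Yes

|K| = 4 divides |G| = 28, consistent with Lagrange.
K contains the identity, every element's inverse is in K, and K is closed under ·: it is a subgroup.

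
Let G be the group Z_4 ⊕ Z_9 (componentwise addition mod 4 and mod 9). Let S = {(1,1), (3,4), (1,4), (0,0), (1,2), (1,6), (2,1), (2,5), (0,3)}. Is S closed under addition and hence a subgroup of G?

No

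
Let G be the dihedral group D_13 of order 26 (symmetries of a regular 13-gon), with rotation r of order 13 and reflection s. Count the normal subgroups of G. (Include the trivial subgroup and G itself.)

G has 16 subgroups. Checking conjugation-invariance by order — order 1: 1/1 normal; order 2: 0/13 normal; order 13: 1/1 normal; order 26: 1/1 normal.
Total normal subgroups: 3.

3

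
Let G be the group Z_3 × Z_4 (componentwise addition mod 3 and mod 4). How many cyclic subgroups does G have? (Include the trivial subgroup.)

A cyclic subgroup of order d is generated by each of its φ(d) elements of order d, so the cyclic subgroups of order d number (#elements of order d)/φ(d).
Cyclic subgroups by order — order 1: 1; order 2: 1; order 3: 1; order 4: 1; order 6: 1; order 12: 1.
Total: 6.

6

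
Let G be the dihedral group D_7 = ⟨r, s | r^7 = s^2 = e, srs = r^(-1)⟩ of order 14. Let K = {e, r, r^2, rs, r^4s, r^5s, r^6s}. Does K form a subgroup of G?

r ∈ K but its inverse r^6 ∉ K, so K is not a subgroup.

No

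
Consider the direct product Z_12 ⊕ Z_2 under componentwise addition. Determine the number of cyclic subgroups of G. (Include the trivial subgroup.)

Each element a generates a cyclic subgroup ⟨a⟩; distinct elements may generate the same one (a cyclic group of order d has φ(d) generators).
Cyclic subgroups by order — order 1: 1; order 2: 3; order 3: 1; order 4: 2; order 6: 3; order 12: 2.
Total: 12.

12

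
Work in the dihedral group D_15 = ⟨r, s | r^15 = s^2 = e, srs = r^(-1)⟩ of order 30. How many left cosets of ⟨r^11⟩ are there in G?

2

|⟨r^11⟩| = 15 and |G| = 30.
By Lagrange, [G : H] = |G|/|H| = 30/15 = 2.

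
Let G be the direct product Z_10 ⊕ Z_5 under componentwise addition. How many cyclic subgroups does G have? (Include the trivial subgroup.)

14

Group the elements of G by the cyclic subgroup they generate; each cyclic subgroup of order d accounts for φ(d) elements.
Cyclic subgroups by order — order 1: 1; order 2: 1; order 5: 6; order 10: 6.
Total: 14.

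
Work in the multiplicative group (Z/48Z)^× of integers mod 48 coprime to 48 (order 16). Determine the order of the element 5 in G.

4

Compute successive powers of 5 mod 48: 5, 25, 29, 1; 5^4 ≡ 1 (mod 48).
So |⟨5⟩| = 4.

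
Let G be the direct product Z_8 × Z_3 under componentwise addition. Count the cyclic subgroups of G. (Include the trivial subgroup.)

8

Group the elements of G by the cyclic subgroup they generate; each cyclic subgroup of order d accounts for φ(d) elements.
Cyclic subgroups by order — order 1: 1; order 2: 1; order 3: 1; order 4: 1; order 6: 1; order 8: 1; order 12: 1; order 24: 1.
Total: 8.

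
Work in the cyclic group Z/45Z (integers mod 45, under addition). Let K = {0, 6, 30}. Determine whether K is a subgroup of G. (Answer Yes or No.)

No

30 ∈ K but its inverse 15 ∉ K, so K is not a subgroup.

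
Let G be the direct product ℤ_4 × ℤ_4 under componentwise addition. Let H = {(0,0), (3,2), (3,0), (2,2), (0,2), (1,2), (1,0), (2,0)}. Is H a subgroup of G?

Yes

|H| = 8 divides |G| = 16, consistent with Lagrange.
H contains the identity, every element's inverse is in H, and H is closed under +: it is a subgroup.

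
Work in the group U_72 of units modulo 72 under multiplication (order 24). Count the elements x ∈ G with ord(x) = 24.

0

No element of G has order 24 (even though 24 | 24).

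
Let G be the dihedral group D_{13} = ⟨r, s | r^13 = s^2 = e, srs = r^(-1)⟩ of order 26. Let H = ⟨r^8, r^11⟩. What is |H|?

|⟨r^8⟩| = 13 and |⟨r^11⟩| = 13, so |H| is a multiple of lcm(13, 13) = 13 and divides |G| = 26.
Closing under the operation: H = {e, r, r^2, r^3, r^4, r^5, r^6, r^7, r^8, r^9, r^10, r^11, r^12}, so |H| = 13.

13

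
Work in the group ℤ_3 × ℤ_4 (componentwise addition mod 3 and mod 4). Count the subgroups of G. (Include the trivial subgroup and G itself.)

6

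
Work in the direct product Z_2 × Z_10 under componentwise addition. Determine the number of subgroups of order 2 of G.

|G| = 20 and 2 | 20, so subgroups of order 2 are possible by Lagrange.
The subgroups of order 2 are: {(0,0), (0,5)}; {(0,0), (1,0)}; {(0,0), (1,5)}.
So G has 3 subgroups of order 2.

3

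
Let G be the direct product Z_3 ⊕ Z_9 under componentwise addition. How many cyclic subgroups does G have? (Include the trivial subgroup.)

8

Each element a generates a cyclic subgroup ⟨a⟩; distinct elements may generate the same one (a cyclic group of order d has φ(d) generators).
Cyclic subgroups by order — order 1: 1; order 3: 4; order 9: 3.
Total: 8.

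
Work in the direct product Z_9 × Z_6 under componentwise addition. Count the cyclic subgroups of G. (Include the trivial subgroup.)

A cyclic subgroup of order d is generated by each of its φ(d) elements of order d, so the cyclic subgroups of order d number (#elements of order d)/φ(d).
Cyclic subgroups by order — order 1: 1; order 2: 1; order 3: 4; order 6: 4; order 9: 3; order 18: 3.
Total: 16.

16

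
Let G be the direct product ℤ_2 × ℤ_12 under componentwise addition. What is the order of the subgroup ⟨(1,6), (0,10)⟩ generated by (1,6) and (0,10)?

|⟨(1,6)⟩| = 2 and |⟨(0,10)⟩| = 6, so |H| is a multiple of lcm(2, 6) = 6 and divides |G| = 24.
Closing under the operation: H = {(0,0), (0,2), (0,4), (0,6), (0,8), (0,10), (1,0), (1,2), (1,4), (1,6), (1,8), (1,10)}, so |H| = 12.

12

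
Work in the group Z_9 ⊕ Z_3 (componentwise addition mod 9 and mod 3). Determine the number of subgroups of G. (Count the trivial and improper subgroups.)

|G| = 27, so by Lagrange every subgroup order divides 27. Divisors: 1, 3, 9, 27.
Subgroups by order — order 1: 1; order 3: 4; order 9: 4; order 27: 1.
Total: 1 + 4 + 4 + 1 = 10.

10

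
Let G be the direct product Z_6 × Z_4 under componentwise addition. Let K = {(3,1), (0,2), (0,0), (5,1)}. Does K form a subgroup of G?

No

(3,1) ∈ K but its inverse (3,3) ∉ K, so K is not a subgroup.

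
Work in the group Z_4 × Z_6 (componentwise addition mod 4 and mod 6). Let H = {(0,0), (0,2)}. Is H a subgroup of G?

No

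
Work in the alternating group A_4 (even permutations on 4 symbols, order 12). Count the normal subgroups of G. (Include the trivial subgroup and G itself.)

G has 10 subgroups. Checking conjugation-invariance by order — order 1: 1/1 normal; order 2: 0/3 normal; order 3: 0/4 normal; order 4: 1/1 normal; order 12: 1/1 normal.
Total normal subgroups: 3.

3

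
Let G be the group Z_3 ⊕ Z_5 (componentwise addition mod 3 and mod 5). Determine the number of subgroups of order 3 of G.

1

|G| = 15 and 3 | 15, so subgroups of order 3 are possible by Lagrange.
The subgroups of order 3 are: {(0,0), (1,0), (2,0)}.
So G has 1 subgroup of order 3.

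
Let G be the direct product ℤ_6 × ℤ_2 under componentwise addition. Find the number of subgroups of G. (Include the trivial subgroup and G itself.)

10

|G| = 12, so by Lagrange every subgroup order divides 12. Divisors: 1, 2, 3, 4, 6, 12.
Subgroups by order — order 1: 1; order 2: 3; order 3: 1; order 4: 1; order 6: 3; order 12: 1.
Total: 1 + 3 + 1 + 1 + 3 + 1 = 10.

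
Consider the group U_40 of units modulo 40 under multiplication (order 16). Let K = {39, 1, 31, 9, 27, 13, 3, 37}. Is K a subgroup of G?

Yes

|K| = 8 divides |G| = 16, consistent with Lagrange.
K contains the identity, every element's inverse is in K, and K is closed under ·: it is a subgroup.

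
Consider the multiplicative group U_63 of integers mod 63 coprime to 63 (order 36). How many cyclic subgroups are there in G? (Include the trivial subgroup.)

Group the elements of G by the cyclic subgroup they generate; each cyclic subgroup of order d accounts for φ(d) elements.
Cyclic subgroups by order — order 1: 1; order 2: 3; order 3: 4; order 6: 12.
Total: 20.

20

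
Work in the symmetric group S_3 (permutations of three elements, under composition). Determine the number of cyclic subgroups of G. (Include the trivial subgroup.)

5

Group the elements of G by the cyclic subgroup they generate; each cyclic subgroup of order d accounts for φ(d) elements.
Cyclic subgroups by order — order 1: 1; order 2: 3; order 3: 1.
Total: 5.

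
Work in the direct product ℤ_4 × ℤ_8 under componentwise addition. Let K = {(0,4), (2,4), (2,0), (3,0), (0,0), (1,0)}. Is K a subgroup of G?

No

|K| = 6 does not divide |G| = 32, so by Lagrange K is not a subgroup.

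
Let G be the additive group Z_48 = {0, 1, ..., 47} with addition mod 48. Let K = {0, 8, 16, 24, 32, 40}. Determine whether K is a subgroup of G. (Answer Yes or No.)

Yes

|K| = 6 divides |G| = 48, consistent with Lagrange.
K contains the identity, every element's inverse is in K, and K is closed under +: it is a subgroup.
In fact K = ⟨8⟩.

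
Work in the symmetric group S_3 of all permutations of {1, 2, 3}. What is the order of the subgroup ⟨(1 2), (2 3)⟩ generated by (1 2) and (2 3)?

|⟨(1 2)⟩| = 2 and |⟨(2 3)⟩| = 2, so |H| is a multiple of lcm(2, 2) = 2 and divides |G| = 6.
Closing {(1 2), (2 3)} under the group operation gives all of G, so |H| = 6.

6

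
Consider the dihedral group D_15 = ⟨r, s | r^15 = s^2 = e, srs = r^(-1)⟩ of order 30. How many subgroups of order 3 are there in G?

1

|G| = 30 and 3 | 30, so subgroups of order 3 are possible by Lagrange.
The subgroups of order 3 are: {e, r^5, r^10}.
So G has 1 subgroup of order 3.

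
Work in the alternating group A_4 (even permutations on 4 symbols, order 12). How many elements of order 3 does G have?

The elements of order 3 are: (2 3 4), (2 4 3), (1 2 3), (1 2 4), (1 3 2), (1 3 4), (1 4 2), (1 4 3).
That's 8.

8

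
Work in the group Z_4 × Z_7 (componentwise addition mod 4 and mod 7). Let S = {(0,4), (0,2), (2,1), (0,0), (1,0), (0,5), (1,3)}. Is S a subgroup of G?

(0,4) ∈ S but its inverse (0,3) ∉ S, so S is not a subgroup.

No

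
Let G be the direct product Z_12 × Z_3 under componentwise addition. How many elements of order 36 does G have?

An element (a,b) has order lcm(ord(a), ord(b)); count pairs with lcm equal to 36.
Enumerating gives 0 such elements.

0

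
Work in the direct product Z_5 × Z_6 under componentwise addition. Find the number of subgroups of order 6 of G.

1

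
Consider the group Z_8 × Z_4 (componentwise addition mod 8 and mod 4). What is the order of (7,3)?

8

The order of (7,3) in Z_8 × Z_4 is lcm(ord(7) in Z_8, ord(3) in Z_4).
ord(7) = 8 and ord(3) = 4, so |⟨(7,3)⟩| = lcm(8, 4) = 8.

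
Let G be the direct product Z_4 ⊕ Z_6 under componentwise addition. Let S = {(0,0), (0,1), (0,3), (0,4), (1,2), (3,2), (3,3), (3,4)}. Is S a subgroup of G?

(0,1) ∈ S but its inverse (0,5) ∉ S, so S is not a subgroup.

No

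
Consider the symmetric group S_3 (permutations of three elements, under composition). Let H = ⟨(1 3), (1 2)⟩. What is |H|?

6

|⟨(1 3)⟩| = 2 and |⟨(1 2)⟩| = 2, so |H| is a multiple of lcm(2, 2) = 2 and divides |G| = 6.
Closing {(1 3), (1 2)} under the group operation gives all of G, so |H| = 6.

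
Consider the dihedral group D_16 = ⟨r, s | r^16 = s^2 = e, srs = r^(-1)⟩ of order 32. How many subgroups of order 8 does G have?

5

|G| = 32 and 8 | 32, so subgroups of order 8 are possible by Lagrange.
The subgroups of order 8 are: {e, r^2, r^4, r^6, r^8, r^10, r^12, r^14}; {e, r^4, r^8, r^12, r^2s, r^6s, r^10s, r^14s}; {e, r^4, r^8, r^12, r^3s, r^7s, r^11s, r^15s}; {e, r^4, r^8, r^12, s, r^4s, r^8s, r^12s}; … (5 in all).
So G has 5 subgroups of order 8.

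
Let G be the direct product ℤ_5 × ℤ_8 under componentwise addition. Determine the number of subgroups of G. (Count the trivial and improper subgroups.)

|G| = 40, so by Lagrange every subgroup order divides 40. Divisors: 1, 2, 4, 5, 8, 10, 20, 40.
Subgroups by order — order 1: 1; order 2: 1; order 4: 1; order 5: 1; order 8: 1; order 10: 1; order 20: 1; order 40: 1.
Total: 1 + 1 + 1 + 1 + 1 + 1 + 1 + 1 = 8.

8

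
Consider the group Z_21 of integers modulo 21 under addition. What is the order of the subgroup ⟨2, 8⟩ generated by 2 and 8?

21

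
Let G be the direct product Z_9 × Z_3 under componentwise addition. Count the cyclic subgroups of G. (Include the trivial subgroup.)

Group the elements of G by the cyclic subgroup they generate; each cyclic subgroup of order d accounts for φ(d) elements.
Cyclic subgroups by order — order 1: 1; order 3: 4; order 9: 3.
Total: 8.

8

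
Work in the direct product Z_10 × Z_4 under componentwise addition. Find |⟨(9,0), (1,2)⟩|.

20

|⟨(9,0)⟩| = 10 and |⟨(1,2)⟩| = 10, so |H| is a multiple of lcm(10, 10) = 10 and divides |G| = 40.
Closing under the operation: H = {(0,0), (0,2), (1,0), (1,2), (2,0), (2,2), (3,0), (3,2), (4,0), (4,2), (5,0), (5,2), (6,0), (6,2), (7,0), (7,2), (8,0), (8,2), (9,0), (9,2)}, so |H| = 20.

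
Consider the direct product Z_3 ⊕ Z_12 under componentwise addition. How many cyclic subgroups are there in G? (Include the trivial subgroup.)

15

Each element a generates a cyclic subgroup ⟨a⟩; distinct elements may generate the same one (a cyclic group of order d has φ(d) generators).
Cyclic subgroups by order — order 1: 1; order 2: 1; order 3: 4; order 4: 1; order 6: 4; order 12: 4.
Total: 15.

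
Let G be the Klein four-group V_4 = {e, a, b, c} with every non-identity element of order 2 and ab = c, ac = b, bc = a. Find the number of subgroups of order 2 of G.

3

|G| = 4 and 2 | 4, so subgroups of order 2 are possible by Lagrange.
The subgroups of order 2 are: {e, a}; {e, b}; {e, c}.
So G has 3 subgroups of order 2.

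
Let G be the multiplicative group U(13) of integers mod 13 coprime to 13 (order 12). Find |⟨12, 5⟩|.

4

|⟨12⟩| = 2 and |⟨5⟩| = 4, so |H| is a multiple of lcm(2, 4) = 4 and divides |G| = 12.
Closing under the operation: H = {1, 5, 8, 12}, so |H| = 4.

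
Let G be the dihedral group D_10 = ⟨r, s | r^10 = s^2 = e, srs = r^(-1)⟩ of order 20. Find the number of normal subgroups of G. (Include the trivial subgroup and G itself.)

7

G has 22 subgroups. Checking conjugation-invariance by order — order 1: 1/1 normal; order 2: 1/11 normal; order 4: 0/5 normal; order 5: 1/1 normal; order 10: 3/3 normal; order 20: 1/1 normal.
Total normal subgroups: 7.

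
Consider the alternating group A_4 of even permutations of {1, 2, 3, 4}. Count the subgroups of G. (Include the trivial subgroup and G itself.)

10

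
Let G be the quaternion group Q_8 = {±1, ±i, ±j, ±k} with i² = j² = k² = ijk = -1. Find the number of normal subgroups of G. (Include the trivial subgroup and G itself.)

G has 6 subgroups. Checking conjugation-invariance by order — order 1: 1/1 normal; order 2: 1/1 normal; order 4: 3/3 normal; order 8: 1/1 normal.
Total normal subgroups: 6.

6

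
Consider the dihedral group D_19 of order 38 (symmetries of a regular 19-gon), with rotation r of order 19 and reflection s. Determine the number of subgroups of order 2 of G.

19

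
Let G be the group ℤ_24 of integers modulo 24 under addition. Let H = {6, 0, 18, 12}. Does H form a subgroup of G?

|H| = 4 divides |G| = 24, consistent with Lagrange.
H contains the identity, every element's inverse is in H, and H is closed under +: it is a subgroup.
In fact H = ⟨18⟩.

Yes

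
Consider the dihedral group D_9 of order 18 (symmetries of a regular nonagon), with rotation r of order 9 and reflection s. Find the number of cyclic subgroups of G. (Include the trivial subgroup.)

12

A cyclic subgroup of order d is generated by each of its φ(d) elements of order d, so the cyclic subgroups of order d number (#elements of order d)/φ(d).
Cyclic subgroups by order — order 1: 1; order 2: 9; order 3: 1; order 9: 1.
Total: 12.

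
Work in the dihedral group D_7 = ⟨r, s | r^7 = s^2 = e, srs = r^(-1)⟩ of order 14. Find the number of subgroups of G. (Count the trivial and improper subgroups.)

10

|G| = 14, so by Lagrange every subgroup order divides 14. Divisors: 1, 2, 7, 14.
Subgroups by order — order 1: 1; order 2: 7; order 7: 1; order 14: 1.
Total: 1 + 7 + 1 + 1 = 10.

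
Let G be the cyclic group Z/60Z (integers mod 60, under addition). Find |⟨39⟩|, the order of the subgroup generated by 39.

20

In Z/60Z, the order of an element a is n/gcd(a, n).
gcd(39, 60) = 3, so |⟨39⟩| = 60/3 = 20.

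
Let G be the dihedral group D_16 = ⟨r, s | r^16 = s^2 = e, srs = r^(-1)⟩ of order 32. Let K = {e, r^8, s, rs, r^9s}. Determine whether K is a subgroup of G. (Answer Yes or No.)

No

|K| = 5 does not divide |G| = 32, so by Lagrange K is not a subgroup.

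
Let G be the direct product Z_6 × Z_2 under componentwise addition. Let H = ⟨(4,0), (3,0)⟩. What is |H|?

6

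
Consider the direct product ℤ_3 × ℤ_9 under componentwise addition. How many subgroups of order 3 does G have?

|G| = 27 and 3 | 27, so subgroups of order 3 are possible by Lagrange.
The subgroups of order 3 are: {(0,0), (0,3), (0,6)}; {(0,0), (1,0), (2,0)}; {(0,0), (1,3), (2,6)}; {(0,0), (1,6), (2,3)}.
So G has 4 subgroups of order 3.

4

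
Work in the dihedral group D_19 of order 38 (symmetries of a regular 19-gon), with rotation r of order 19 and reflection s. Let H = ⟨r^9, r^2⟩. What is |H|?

|⟨r^9⟩| = 19 and |⟨r^2⟩| = 19, so |H| is a multiple of lcm(19, 19) = 19 and divides |G| = 38.
Closing under the operation: H = {e, r, r^2, r^3, r^4, r^5, r^6, r^7, r^8, r^9, r^10, r^11, r^12, r^13, r^14, r^15, r^16, r^17, r^18}, so |H| = 19.

19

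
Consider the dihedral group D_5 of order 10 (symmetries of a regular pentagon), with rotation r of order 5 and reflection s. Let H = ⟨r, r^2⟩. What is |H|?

|⟨r⟩| = 5 and |⟨r^2⟩| = 5, so |H| is a multiple of lcm(5, 5) = 5 and divides |G| = 10.
Closing under the operation: H = {e, r, r^2, r^3, r^4}, so |H| = 5.

5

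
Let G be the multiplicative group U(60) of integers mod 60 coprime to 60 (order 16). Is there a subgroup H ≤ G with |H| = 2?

Yes

2 | 16. A subgroup of order 2 is {1, 11}.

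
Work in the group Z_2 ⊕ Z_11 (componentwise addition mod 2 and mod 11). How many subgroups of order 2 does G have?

1

|G| = 22 and 2 | 22, so subgroups of order 2 are possible by Lagrange.
The subgroups of order 2 are: {(0,0), (1,0)}.
So G has 1 subgroup of order 2.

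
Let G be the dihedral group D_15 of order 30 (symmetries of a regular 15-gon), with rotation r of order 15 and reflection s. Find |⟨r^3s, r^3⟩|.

|⟨r^3s⟩| = 2 and |⟨r^3⟩| = 5, so |H| is a multiple of lcm(2, 5) = 10 and divides |G| = 30.
Closing under the operation: H = {e, r^3, r^6, r^9, r^12, s, r^3s, r^6s, r^9s, r^12s}, so |H| = 10.

10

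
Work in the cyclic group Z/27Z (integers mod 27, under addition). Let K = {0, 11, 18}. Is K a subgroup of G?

18 ∈ K but its inverse 9 ∉ K, so K is not a subgroup.

No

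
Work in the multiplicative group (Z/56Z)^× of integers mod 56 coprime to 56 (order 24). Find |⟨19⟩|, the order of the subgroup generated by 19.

Compute successive powers of 19 mod 56: 19, 25, 27, 9, 3, 1; 19^6 ≡ 1 (mod 56).
So |⟨19⟩| = 6.

6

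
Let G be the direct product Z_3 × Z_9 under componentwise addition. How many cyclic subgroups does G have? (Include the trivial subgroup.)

8

A cyclic subgroup of order d is generated by each of its φ(d) elements of order d, so the cyclic subgroups of order d number (#elements of order d)/φ(d).
Cyclic subgroups by order — order 1: 1; order 3: 4; order 9: 3.
Total: 8.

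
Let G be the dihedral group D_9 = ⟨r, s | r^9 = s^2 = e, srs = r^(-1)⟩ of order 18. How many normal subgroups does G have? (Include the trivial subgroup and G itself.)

G has 16 subgroups. Checking conjugation-invariance by order — order 1: 1/1 normal; order 2: 0/9 normal; order 3: 1/1 normal; order 6: 0/3 normal; order 9: 1/1 normal; order 18: 1/1 normal.
Total normal subgroups: 4.

4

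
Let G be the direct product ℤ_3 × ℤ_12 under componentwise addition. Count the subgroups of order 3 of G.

|G| = 36 and 3 | 36, so subgroups of order 3 are possible by Lagrange.
The subgroups of order 3 are: {(0,0), (0,4), (0,8)}; {(0,0), (1,0), (2,0)}; {(0,0), (1,4), (2,8)}; {(0,0), (1,8), (2,4)}.
So G has 4 subgroups of order 3.

4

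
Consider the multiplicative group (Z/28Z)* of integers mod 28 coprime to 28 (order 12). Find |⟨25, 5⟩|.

|⟨25⟩| = 3 and |⟨5⟩| = 6, so |H| is a multiple of lcm(3, 6) = 6 and divides |G| = 12.
Closing under the operation: H = {1, 5, 9, 13, 17, 25}, so |H| = 6.

6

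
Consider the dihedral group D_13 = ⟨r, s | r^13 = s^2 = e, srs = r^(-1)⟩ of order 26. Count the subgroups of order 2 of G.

13

|G| = 26 and 2 | 26, so subgroups of order 2 are possible by Lagrange.
The subgroups of order 2 are: {e, r^10s}; {e, r^11s}; {e, r^12s}; {e, r^2s}; … (13 in all).
So G has 13 subgroups of order 2.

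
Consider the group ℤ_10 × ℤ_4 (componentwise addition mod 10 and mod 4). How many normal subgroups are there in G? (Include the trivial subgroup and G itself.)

G is abelian, so every subgroup is normal.
G has 16 subgroups in total, hence 16 normal subgroups.

16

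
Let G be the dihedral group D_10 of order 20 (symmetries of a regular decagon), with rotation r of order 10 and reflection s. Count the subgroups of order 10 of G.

|G| = 20 and 10 | 20, so subgroups of order 10 are possible by Lagrange.
The subgroups of order 10 are: {e, r, r^2, r^3, r^4, r^5, r^6, r^7, r^8, r^9}; {e, r^2, r^4, r^6, r^8, s, r^2s, r^4s, r^6s, r^8s}; {e, r^2, r^4, r^6, r^8, rs, r^3s, r^5s, r^7s, r^9s}.
So G has 3 subgroups of order 10.

3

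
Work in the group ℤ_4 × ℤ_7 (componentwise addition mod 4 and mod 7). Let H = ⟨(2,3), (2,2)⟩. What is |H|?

|⟨(2,3)⟩| = 14 and |⟨(2,2)⟩| = 14, so |H| is a multiple of lcm(14, 14) = 14 and divides |G| = 28.
Closing under the operation: H = {(0,0), (0,1), (0,2), (0,3), (0,4), (0,5), (0,6), (2,0), (2,1), (2,2), (2,3), (2,4), (2,5), (2,6)}, so |H| = 14.

14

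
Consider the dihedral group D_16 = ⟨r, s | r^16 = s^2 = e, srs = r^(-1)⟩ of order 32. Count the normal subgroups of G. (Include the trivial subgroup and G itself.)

8

G has 36 subgroups. Checking conjugation-invariance by order — order 1: 1/1 normal; order 2: 1/17 normal; order 4: 1/9 normal; order 8: 1/5 normal; order 16: 3/3 normal; order 32: 1/1 normal.
Total normal subgroups: 8.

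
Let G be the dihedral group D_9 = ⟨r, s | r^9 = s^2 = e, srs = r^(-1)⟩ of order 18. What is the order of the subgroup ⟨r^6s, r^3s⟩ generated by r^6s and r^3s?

6

|⟨r^6s⟩| = 2 and |⟨r^3s⟩| = 2, so |H| is a multiple of lcm(2, 2) = 2 and divides |G| = 18.
Closing under the operation: H = {e, r^3, r^6, s, r^3s, r^6s}, so |H| = 6.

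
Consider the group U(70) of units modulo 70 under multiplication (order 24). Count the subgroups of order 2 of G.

|G| = 24 and 2 | 24, so subgroups of order 2 are possible by Lagrange.
The subgroups of order 2 are: {1, 29}; {1, 41}; {1, 69}.
So G has 3 subgroups of order 2.

3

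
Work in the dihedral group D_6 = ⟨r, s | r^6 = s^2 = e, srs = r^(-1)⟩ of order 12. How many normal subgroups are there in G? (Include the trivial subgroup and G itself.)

7

G has 16 subgroups. Checking conjugation-invariance by order — order 1: 1/1 normal; order 2: 1/7 normal; order 3: 1/1 normal; order 4: 0/3 normal; order 6: 3/3 normal; order 12: 1/1 normal.
Total normal subgroups: 7.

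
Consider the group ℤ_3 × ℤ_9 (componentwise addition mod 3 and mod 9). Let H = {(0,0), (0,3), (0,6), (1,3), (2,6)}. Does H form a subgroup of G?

|H| = 5 does not divide |G| = 27, so by Lagrange H is not a subgroup.

No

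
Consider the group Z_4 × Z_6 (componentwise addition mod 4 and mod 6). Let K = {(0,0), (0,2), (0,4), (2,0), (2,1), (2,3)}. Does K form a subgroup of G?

(2,1) ∈ K but its inverse (2,5) ∉ K, so K is not a subgroup.

No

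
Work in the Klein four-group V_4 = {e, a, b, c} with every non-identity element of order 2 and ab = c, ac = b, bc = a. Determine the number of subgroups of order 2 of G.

|G| = 4 and 2 | 4, so subgroups of order 2 are possible by Lagrange.
The subgroups of order 2 are: {e, a}; {e, b}; {e, c}.
So G has 3 subgroups of order 2.

3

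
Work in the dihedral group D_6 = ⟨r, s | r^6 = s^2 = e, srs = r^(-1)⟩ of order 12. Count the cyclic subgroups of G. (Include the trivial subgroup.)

Group the elements of G by the cyclic subgroup they generate; each cyclic subgroup of order d accounts for φ(d) elements.
Cyclic subgroups by order — order 1: 1; order 2: 7; order 3: 1; order 6: 1.
Total: 10.

10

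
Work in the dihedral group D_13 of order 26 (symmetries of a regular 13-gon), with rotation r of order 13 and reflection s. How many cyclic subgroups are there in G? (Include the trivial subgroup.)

15

Each element a generates a cyclic subgroup ⟨a⟩; distinct elements may generate the same one (a cyclic group of order d has φ(d) generators).
Cyclic subgroups by order — order 1: 1; order 2: 13; order 13: 1.
Total: 15.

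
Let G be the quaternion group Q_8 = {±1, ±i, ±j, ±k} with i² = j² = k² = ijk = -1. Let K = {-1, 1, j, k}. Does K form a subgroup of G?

No

j ∈ K but its inverse -j ∉ K, so K is not a subgroup.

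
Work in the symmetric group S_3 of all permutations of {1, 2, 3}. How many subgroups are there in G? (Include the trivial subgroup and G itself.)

6

|G| = 6, so by Lagrange every subgroup order divides 6. Divisors: 1, 2, 3, 6.
Subgroups by order — order 1: 1; order 2: 3; order 3: 1; order 6: 1.
Total: 1 + 3 + 1 + 1 = 6.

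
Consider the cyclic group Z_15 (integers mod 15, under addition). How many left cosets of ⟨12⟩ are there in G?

|⟨12⟩| = 5 and |G| = 15.
By Lagrange, [G : H] = |G|/|H| = 15/5 = 3.

3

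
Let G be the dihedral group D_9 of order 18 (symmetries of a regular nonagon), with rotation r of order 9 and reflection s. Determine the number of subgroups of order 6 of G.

|G| = 18 and 6 | 18, so subgroups of order 6 are possible by Lagrange.
The subgroups of order 6 are: {e, r^3, r^6, r^2s, r^5s, r^8s}; {e, r^3, r^6, s, r^3s, r^6s}; {e, r^3, r^6, rs, r^4s, r^7s}.
So G has 3 subgroups of order 6.

3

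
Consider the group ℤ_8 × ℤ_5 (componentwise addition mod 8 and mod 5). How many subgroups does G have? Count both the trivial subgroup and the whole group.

8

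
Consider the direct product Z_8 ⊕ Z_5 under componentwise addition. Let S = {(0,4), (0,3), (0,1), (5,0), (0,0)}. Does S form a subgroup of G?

No

(5,0) ∈ S but its inverse (3,0) ∉ S, so S is not a subgroup.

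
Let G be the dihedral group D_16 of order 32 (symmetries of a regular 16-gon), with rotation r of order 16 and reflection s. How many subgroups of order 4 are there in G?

9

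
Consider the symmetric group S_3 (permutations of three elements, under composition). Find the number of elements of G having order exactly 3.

The elements of order 3 are: (1 2 3), (1 3 2).
That's 2.

2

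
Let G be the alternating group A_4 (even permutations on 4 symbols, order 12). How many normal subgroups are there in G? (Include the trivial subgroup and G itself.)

G has 10 subgroups. Checking conjugation-invariance by order — order 1: 1/1 normal; order 2: 0/3 normal; order 3: 0/4 normal; order 4: 1/1 normal; order 12: 1/1 normal.
Total normal subgroups: 3.

3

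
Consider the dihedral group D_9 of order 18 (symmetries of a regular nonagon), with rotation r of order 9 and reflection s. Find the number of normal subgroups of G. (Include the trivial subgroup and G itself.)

4

G has 16 subgroups. Checking conjugation-invariance by order — order 1: 1/1 normal; order 2: 0/9 normal; order 3: 1/1 normal; order 6: 0/3 normal; order 9: 1/1 normal; order 18: 1/1 normal.
Total normal subgroups: 4.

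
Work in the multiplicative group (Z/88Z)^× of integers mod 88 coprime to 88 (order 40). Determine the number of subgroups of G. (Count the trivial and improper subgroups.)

32

|G| = 40, so by Lagrange every subgroup order divides 40. Divisors: 1, 2, 4, 5, 8, 10, 20, 40.
Subgroups by order — order 1: 1; order 2: 7; order 4: 7; order 5: 1; order 8: 1; order 10: 7; order 20: 7; order 40: 1.
Total: 1 + 7 + 7 + 1 + 1 + 7 + 7 + 1 = 32.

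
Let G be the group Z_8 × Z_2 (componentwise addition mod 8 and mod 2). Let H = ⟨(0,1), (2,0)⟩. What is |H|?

8

|⟨(0,1)⟩| = 2 and |⟨(2,0)⟩| = 4, so |H| is a multiple of lcm(2, 4) = 4 and divides |G| = 16.
Closing under the operation: H = {(0,0), (0,1), (2,0), (2,1), (4,0), (4,1), (6,0), (6,1)}, so |H| = 8.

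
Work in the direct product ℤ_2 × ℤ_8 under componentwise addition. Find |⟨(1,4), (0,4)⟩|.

4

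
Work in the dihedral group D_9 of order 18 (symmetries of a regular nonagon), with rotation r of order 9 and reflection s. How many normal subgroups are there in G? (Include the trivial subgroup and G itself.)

4

G has 16 subgroups. Checking conjugation-invariance by order — order 1: 1/1 normal; order 2: 0/9 normal; order 3: 1/1 normal; order 6: 0/3 normal; order 9: 1/1 normal; order 18: 1/1 normal.
Total normal subgroups: 4.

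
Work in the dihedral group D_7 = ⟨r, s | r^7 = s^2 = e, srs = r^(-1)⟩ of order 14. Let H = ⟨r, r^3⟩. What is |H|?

7

|⟨r⟩| = 7 and |⟨r^3⟩| = 7, so |H| is a multiple of lcm(7, 7) = 7 and divides |G| = 14.
Closing under the operation: H = {e, r, r^2, r^3, r^4, r^5, r^6}, so |H| = 7.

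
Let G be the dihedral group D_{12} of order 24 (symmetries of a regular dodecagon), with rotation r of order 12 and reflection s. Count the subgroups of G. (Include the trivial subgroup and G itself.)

|G| = 24, so by Lagrange every subgroup order divides 24. Divisors: 1, 2, 3, 4, 6, 8, 12, 24.
Subgroups by order — order 1: 1; order 2: 13; order 3: 1; order 4: 7; order 6: 5; order 8: 3; order 12: 3; order 24: 1.
Total: 1 + 13 + 1 + 7 + 5 + 3 + 3 + 1 = 34.

34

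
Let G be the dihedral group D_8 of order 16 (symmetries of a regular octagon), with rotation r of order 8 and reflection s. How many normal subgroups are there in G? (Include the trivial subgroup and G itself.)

G has 19 subgroups. Checking conjugation-invariance by order — order 1: 1/1 normal; order 2: 1/9 normal; order 4: 1/5 normal; order 8: 3/3 normal; order 16: 1/1 normal.
Total normal subgroups: 7.

7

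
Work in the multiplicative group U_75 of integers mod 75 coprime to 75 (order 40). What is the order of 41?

10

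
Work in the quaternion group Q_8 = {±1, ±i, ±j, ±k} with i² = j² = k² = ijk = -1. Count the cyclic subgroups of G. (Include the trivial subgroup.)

5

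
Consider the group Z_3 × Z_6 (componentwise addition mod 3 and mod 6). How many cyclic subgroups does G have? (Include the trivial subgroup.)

Group the elements of G by the cyclic subgroup they generate; each cyclic subgroup of order d accounts for φ(d) elements.
Cyclic subgroups by order — order 1: 1; order 2: 1; order 3: 4; order 6: 4.
Total: 10.

10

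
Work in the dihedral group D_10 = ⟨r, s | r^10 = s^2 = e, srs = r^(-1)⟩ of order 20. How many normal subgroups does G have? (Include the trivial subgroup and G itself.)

7

G has 22 subgroups. Checking conjugation-invariance by order — order 1: 1/1 normal; order 2: 1/11 normal; order 4: 0/5 normal; order 5: 1/1 normal; order 10: 3/3 normal; order 20: 1/1 normal.
Total normal subgroups: 7.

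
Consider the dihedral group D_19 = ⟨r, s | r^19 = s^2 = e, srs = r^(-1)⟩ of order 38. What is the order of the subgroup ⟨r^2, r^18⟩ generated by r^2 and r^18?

|⟨r^2⟩| = 19 and |⟨r^18⟩| = 19, so |H| is a multiple of lcm(19, 19) = 19 and divides |G| = 38.
Closing under the operation: H = {e, r, r^2, r^3, r^4, r^5, r^6, r^7, r^8, r^9, r^10, r^11, r^12, r^13, r^14, r^15, r^16, r^17, r^18}, so |H| = 19.

19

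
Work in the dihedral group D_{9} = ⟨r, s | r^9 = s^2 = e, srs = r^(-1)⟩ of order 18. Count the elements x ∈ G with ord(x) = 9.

6

The elements of order 9 are: r, r^2, r^4, r^5, r^7, r^8.
That's 6.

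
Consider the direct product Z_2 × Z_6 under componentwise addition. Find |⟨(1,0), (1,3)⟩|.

|⟨(1,0)⟩| = 2 and |⟨(1,3)⟩| = 2, so |H| is a multiple of lcm(2, 2) = 2 and divides |G| = 12.
Closing under the operation: H = {(0,0), (0,3), (1,0), (1,3)}, so |H| = 4.

4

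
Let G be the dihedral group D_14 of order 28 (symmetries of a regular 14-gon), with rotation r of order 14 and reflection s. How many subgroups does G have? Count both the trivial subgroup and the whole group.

|G| = 28, so by Lagrange every subgroup order divides 28. Divisors: 1, 2, 4, 7, 14, 28.
Subgroups by order — order 1: 1; order 2: 15; order 4: 7; order 7: 1; order 14: 3; order 28: 1.
Total: 1 + 15 + 7 + 1 + 3 + 1 = 28.

28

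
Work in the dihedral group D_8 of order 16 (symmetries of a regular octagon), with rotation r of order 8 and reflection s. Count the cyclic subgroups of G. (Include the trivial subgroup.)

12

Each element a generates a cyclic subgroup ⟨a⟩; distinct elements may generate the same one (a cyclic group of order d has φ(d) generators).
Cyclic subgroups by order — order 1: 1; order 2: 9; order 4: 1; order 8: 1.
Total: 12.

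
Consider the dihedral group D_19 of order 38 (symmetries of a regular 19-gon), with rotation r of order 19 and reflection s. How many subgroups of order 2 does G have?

19

|G| = 38 and 2 | 38, so subgroups of order 2 are possible by Lagrange.
The subgroups of order 2 are: {e, r^10s}; {e, r^11s}; {e, r^12s}; {e, r^13s}; … (19 in all).
So G has 19 subgroups of order 2.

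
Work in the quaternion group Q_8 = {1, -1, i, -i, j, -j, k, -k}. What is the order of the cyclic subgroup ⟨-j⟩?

Computing powers of -j: the smallest k with (-j)^k = e is k = 4.

4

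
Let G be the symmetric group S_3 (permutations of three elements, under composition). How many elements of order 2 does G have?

The elements of order 2 are: (2 3), (1 2), (1 3).
That's 3.

3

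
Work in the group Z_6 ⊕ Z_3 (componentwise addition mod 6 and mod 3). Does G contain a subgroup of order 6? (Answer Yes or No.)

6 | 18. A subgroup of order 6 is {(0,0), (0,1), (0,2), (3,0), (3,1), (3,2)}.

Yes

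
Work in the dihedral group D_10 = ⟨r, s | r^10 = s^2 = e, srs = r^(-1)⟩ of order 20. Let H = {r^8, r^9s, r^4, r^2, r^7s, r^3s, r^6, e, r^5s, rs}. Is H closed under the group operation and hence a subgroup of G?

Yes

|H| = 10 divides |G| = 20, consistent with Lagrange.
H contains the identity, every element's inverse is in H, and H is closed under ·: it is a subgroup.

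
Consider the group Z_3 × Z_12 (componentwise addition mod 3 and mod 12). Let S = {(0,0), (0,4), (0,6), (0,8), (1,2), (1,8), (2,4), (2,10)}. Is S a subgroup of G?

No

|S| = 8 does not divide |G| = 36, so by Lagrange S is not a subgroup.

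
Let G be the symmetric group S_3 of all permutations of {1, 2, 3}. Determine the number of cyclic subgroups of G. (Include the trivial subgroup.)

A cyclic subgroup of order d is generated by each of its φ(d) elements of order d, so the cyclic subgroups of order d number (#elements of order d)/φ(d).
Cyclic subgroups by order — order 1: 1; order 2: 3; order 3: 1.
Total: 5.

5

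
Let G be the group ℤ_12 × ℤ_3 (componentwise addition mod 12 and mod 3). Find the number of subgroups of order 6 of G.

4

|G| = 36 and 6 | 36, so subgroups of order 6 are possible by Lagrange.
The subgroups of order 6 are: {(0,0), (0,1), (0,2), (6,0), (6,1), (6,2)}; {(0,0), (2,0), (4,0), (6,0), (8,0), (10,0)}; {(0,0), (2,2), (4,1), (6,0), (8,2), (10,1)}; {(0,0), (2,1), (4,2), (6,0), (8,1), (10,2)}.
So G has 4 subgroups of order 6.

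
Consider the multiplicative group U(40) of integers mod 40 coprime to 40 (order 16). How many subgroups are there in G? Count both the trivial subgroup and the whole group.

27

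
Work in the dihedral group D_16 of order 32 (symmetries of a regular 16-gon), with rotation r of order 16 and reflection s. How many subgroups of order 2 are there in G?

17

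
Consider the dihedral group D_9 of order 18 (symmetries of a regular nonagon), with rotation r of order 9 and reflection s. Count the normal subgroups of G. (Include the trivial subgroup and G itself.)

4

G has 16 subgroups. Checking conjugation-invariance by order — order 1: 1/1 normal; order 2: 0/9 normal; order 3: 1/1 normal; order 6: 0/3 normal; order 9: 1/1 normal; order 18: 1/1 normal.
Total normal subgroups: 4.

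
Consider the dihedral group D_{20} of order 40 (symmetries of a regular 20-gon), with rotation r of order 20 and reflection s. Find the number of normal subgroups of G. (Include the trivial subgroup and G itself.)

9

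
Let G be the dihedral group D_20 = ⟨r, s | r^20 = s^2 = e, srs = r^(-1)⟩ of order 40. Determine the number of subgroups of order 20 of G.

3

|G| = 40 and 20 | 40, so subgroups of order 20 are possible by Lagrange.
The subgroups of order 20 are: {e, r, r^2, r^3, r^4, r^5, r^6, r^7, r^8, r^9, r^10, r^11, r^12, r^13, r^14, r^15, r^16, r^17, r^18, r^19}; {e, r^2, r^4, r^6, r^8, r^10, r^12, r^14, r^16, r^18, s, r^2s, r^4s, r^6s, r^8s, r^10s, r^12s, r^14s, r^16s, r^18s}; {e, r^2, r^4, r^6, r^8, r^10, r^12, r^14, r^16, r^18, rs, r^3s, r^5s, r^7s, r^9s, r^11s, r^13s, r^15s, r^17s, r^19s}.
So G has 3 subgroups of order 20.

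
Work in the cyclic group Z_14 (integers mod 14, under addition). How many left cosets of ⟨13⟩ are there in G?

1

|⟨13⟩| = 14 and |G| = 14.
By Lagrange, [G : H] = |G|/|H| = 14/14 = 1.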